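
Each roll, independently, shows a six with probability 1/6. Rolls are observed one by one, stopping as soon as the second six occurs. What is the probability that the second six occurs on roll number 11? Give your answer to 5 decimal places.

0.05384

Y = trial on which the second success occurs; negative binomial, r=2, p=0.166667.
P(Y=11) = C(10,1) · p^2 · (1−p)^9
= 10 · 0.027778 · 0.19381 = 0.0538352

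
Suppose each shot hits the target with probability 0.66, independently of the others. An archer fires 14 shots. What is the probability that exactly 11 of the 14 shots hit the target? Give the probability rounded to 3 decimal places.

X ~ Binomial(n=14, p=0.66).
P(X=11) = C(14,11) · p^11 · (1−p)^3
= 364 · 0.010351 · 0.039304 = 0.14809

0.148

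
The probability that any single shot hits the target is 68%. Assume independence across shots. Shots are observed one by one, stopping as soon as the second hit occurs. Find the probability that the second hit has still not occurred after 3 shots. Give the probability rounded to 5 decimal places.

Needing more than 3 shots ⇔ fewer than 2 successes in the first 3. With X ~ Binomial(3, 0.68), P(Y > 3) = P(X ≤ 1).
  k=0: C(3,0)·0.68^0·0.32^3 = 0.0327680
  k=1: C(3,1)·0.68^1·0.32^2 = 0.2088960
P(X ≤ 1) = 0.2416640

0.24166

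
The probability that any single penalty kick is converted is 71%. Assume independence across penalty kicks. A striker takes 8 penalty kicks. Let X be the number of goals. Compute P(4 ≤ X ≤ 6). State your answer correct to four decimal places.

X ~ Binomial(8, 0.71); P(4 ≤ X ≤ 6) = Σ C(8,k) p^k (1−p)^(8−k) over k:
  k=4: C(8,4)·0.71^4·0.29^4 = 0.125812
  k=5: C(8,5)·0.71^5·0.29^3 = 0.246419
  k=6: C(8,6)·0.71^6·0.29^2 = 0.301651
Total = 0.673882

0.6739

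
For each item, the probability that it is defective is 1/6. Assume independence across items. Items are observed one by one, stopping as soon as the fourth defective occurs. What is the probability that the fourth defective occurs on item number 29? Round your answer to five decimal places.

Y = trial on which the fourth success occurs; negative binomial, r=4, p=0.166667.
P(Y=29) = C(28,3) · p^4 · (1−p)^25
= 3276 · 0.0007716 · 0.010483 = 0.0264977

0.02650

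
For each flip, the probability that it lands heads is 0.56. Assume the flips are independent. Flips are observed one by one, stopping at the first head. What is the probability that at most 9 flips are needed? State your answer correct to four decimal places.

0.9994

Y = number of flips to the first success; geometric, p = 0.56.
P(Y ≤ 9) = 1 − (1−p)^9 = 1 − 0.000618 = 0.999382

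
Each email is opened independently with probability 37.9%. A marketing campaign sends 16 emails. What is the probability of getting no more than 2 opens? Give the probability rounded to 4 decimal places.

0.0271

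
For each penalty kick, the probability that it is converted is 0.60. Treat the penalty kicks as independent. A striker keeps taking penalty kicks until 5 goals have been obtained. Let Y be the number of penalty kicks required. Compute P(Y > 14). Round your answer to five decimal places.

0.01751

Needing more than 14 penalty kicks ⇔ fewer than 5 successes in the first 14. With X ~ Binomial(14, 0.60), P(Y > 14) = P(X ≤ 4).
  k=0: C(14,0)·0.60^0·0.40^14 = 0.0000027
  k=1: C(14,1)·0.60^1·0.40^13 = 0.0000564
  k=2: C(14,2)·0.60^2·0.40^12 = 0.0005496
  k=3: C(14,3)·0.60^3·0.40^11 = 0.0032977
  k=4: C(14,4)·0.60^4·0.40^10 = 0.0136031
P(X ≤ 4) = 0.0175095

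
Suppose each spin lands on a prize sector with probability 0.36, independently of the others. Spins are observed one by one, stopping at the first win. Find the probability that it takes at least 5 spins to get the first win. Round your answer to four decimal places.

0.1678

Y = number of spins to the first success; geometric, p = 0.36.
P(Y > 4) = P(first 4 all fail) = (1−p)^4 = 0.167772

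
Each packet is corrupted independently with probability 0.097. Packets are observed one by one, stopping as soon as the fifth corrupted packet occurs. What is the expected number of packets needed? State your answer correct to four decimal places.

Y = total packets until the fifth success; negative binomial with r=5, p=0.097.
E[Y] = r / p = 5 / 0.097 = 51.546392

51.5464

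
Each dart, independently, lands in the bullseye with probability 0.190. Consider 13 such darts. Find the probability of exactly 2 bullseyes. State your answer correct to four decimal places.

0.2773

X ~ Binomial(n=13, p=0.19).
P(X=2) = C(13,2) · p^2 · (1−p)^11
= 78 · 0.0361 · 0.098477 = 0.277292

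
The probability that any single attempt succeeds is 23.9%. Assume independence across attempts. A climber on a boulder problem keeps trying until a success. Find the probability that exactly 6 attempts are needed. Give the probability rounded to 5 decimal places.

Geometric (trials to first success), p = 0.239.
P(Y = 6) = (1−p)^5 · p = 0.25523 · 0.239 = 0.0609988

0.06100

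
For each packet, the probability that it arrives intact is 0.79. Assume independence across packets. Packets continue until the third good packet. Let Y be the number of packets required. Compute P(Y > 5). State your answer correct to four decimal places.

0.0659

Needing more than 5 packets ⇔ fewer than 3 successes in the first 5. With X ~ Binomial(5, 0.79), P(Y > 5) = P(X ≤ 2).
  k=0: C(5,0)·0.79^0·0.21^5 = 0.000408
  k=1: C(5,1)·0.79^1·0.21^4 = 0.007682
  k=2: C(5,2)·0.79^2·0.21^3 = 0.057798
P(X ≤ 2) = 0.065888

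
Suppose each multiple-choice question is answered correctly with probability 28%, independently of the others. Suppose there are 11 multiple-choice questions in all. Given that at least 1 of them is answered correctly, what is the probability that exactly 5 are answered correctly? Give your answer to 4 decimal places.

X ~ Binomial(11, 0.28). Want P(X=5 | X≥1) = P(X=5) / P(X≥1).
P(X=5) = C(11,5)·0.28^5·0.72^6 = 0.110771
P(X≥1) = 1 − 0.026956 = 0.973044
Ratio = 0.110771 / 0.973044 = 0.113840

0.1138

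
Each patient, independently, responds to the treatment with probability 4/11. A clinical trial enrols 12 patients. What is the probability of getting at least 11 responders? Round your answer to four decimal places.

X ~ Binomial(12, 0.363636); P(X ≥ 11) = Σ C(12,k) p^k (1−p)^(12−k) over k:
  k=11: C(12,11)·0.363636^11·0.636364^1 = 0.000112
  k=12: C(12,12)·0.363636^12·0.636364^0 = 0.000005
Total = 0.000118

0.0001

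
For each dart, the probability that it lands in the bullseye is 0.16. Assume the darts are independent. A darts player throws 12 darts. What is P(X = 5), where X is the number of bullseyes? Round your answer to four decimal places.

X ~ Binomial(n=12, p=0.16).
P(X=5) = C(12,5) · p^5 · (1−p)^7
= 792 · 0.00010486 · 0.29509 = 0.024506

0.0245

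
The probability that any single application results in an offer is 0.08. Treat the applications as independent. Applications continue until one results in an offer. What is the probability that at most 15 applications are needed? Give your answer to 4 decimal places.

Y = number of applications to the first success; geometric, p = 0.08.
P(Y ≤ 15) = 1 − (1−p)^15 = 1 − 0.286297 = 0.713703

0.7137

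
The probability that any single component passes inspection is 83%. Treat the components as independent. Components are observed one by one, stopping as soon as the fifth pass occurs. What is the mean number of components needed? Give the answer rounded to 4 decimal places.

Y = total components until the fifth success; negative binomial with r=5, p=0.83.
E[Y] = r / p = 5 / 0.83 = 6.024096

6.0241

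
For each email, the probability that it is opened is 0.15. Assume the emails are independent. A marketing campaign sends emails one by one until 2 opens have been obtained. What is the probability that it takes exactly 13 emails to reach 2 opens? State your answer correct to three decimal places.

0.045

Y = trial on which the second success occurs; negative binomial, r=2, p=0.15.
P(Y=13) = C(12,1) · p^2 · (1−p)^11
= 12 · 0.0225 · 0.16734 = 0.04518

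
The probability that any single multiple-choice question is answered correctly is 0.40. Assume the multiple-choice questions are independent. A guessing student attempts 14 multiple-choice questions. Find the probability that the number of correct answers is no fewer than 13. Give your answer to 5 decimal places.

0.00006

X ~ Binomial(14, 0.40); P(X ≥ 13) = Σ C(14,k) p^k (1−p)^(14−k) over k:
  k=13: C(14,13)·0.40^13·0.60^1 = 0.0000564
  k=14: C(14,14)·0.40^14·0.60^0 = 0.0000027
Total = 0.0000591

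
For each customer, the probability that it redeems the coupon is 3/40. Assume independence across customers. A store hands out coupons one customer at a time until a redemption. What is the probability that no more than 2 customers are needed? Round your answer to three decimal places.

Y = number of customers to the first success; geometric, p = 0.075.
P(Y ≤ 2) = 1 − (1−p)^2 = 1 − 0.85562 = 0.14438

0.144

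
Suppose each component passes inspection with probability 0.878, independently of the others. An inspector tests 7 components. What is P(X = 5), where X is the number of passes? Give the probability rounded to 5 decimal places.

X ~ Binomial(n=7, p=0.878).
P(X=5) = C(7,5) · p^5 · (1−p)^2
= 21 · 0.52176 · 0.014884 = 0.1630841

0.16308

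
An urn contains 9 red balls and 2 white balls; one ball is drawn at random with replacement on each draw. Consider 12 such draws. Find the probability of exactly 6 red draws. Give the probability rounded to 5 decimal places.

0.01001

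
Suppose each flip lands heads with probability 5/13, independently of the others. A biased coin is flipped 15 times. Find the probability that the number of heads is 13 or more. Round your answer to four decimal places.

0.0002

X ~ Binomial(15, 0.384615); P(X ≥ 13) = Σ C(15,k) p^k (1−p)^(15−k) over k:
  k=13: C(15,13)·0.384615^13·0.615385^2 = 0.000160
  k=14: C(15,14)·0.384615^14·0.615385^1 = 0.000014
  k=15: C(15,15)·0.384615^15·0.615385^0 = 0.000001
Total = 0.000175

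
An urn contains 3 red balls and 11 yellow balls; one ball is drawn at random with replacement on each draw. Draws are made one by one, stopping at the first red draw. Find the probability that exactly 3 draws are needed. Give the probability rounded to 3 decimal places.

0.132

Geometric (trials to first success), p = 0.214286.
P(Y = 3) = (1−p)^2 · p = 0.61735 · 0.214286 = 0.13229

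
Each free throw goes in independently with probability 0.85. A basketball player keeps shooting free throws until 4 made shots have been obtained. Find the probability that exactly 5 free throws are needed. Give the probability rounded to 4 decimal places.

Y = trial on which the fourth success occurs; negative binomial, r=4, p=0.85.
P(Y=5) = C(4,3) · p^4 · (1−p)^1
= 4 · 0.52201 · 0.15 = 0.313204

0.3132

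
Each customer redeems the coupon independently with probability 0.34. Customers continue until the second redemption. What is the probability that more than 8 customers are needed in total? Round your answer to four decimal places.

Needing more than 8 customers ⇔ fewer than 2 successes in the first 8. With X ~ Binomial(8, 0.34), P(Y > 8) = P(X ≤ 1).
  k=0: C(8,0)·0.34^0·0.66^8 = 0.036004
  k=1: C(8,1)·0.34^1·0.66^7 = 0.148380
P(X ≤ 1) = 0.184384

0.1844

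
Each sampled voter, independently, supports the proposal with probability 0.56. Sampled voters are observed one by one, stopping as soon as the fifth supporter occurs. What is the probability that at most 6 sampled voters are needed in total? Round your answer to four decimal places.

0.1762

Finishing within 6 sampled voters ⇔ at least 5 successes in the first 6. With X ~ Binomial(6, 0.56), P(Y ≤ 6) = 1 − P(X ≤ 4).
  k=0: C(6,0)·0.56^0·0.44^6 = 0.007256
  k=1: C(6,1)·0.56^1·0.44^5 = 0.055412
  k=2: C(6,2)·0.56^2·0.44^4 = 0.176310
  k=3: C(6,3)·0.56^3·0.44^3 = 0.299193
  k=4: C(6,4)·0.56^4·0.44^2 = 0.285594
1 − 0.823766 = 0.176234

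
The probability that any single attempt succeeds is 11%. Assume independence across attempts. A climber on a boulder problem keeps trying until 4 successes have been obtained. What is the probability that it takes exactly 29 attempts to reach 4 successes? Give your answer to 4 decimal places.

0.0260

Y = trial on which the fourth success occurs; negative binomial, r=4, p=0.11.
P(Y=29) = C(28,3) · p^4 · (1−p)^25
= 3276 · 0.00014641 · 0.054294 = 0.026041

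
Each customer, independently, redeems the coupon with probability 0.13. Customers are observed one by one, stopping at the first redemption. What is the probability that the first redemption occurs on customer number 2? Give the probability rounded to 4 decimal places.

Geometric (trials to first success), p = 0.13.
P(Y = 2) = (1−p)^1 · p = 0.87 · 0.13 = 0.113100

0.1131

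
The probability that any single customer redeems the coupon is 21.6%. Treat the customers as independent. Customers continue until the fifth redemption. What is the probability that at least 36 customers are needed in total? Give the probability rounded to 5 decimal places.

Needing more than 35 customers ⇔ fewer than 5 successes in the first 35. With X ~ Binomial(35, 0.216), P(Y > 35) = P(X ≤ 4).
  k=0: C(35,0)·0.216^0·0.784^35 = 0.0002000
  k=1: C(35,1)·0.216^1·0.784^34 = 0.0019287
  k=2: C(35,2)·0.216^2·0.784^33 = 0.0090335
  k=3: C(35,3)·0.216^3·0.784^32 = 0.0273769
  k=4: C(35,4)·0.216^4·0.784^31 = 0.0603410
P(X ≤ 4) = 0.0988801

0.09888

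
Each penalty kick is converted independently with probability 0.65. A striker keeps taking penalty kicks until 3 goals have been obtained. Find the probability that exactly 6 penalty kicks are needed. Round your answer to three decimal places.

Y = trial on which the third success occurs; negative binomial, r=3, p=0.65.
P(Y=6) = C(5,2) · p^3 · (1−p)^3
= 10 · 0.27463 · 0.042875 = 0.11775

0.118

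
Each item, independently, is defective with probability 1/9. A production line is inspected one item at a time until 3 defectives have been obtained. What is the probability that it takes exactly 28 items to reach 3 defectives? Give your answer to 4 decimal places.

0.0253

Y = trial on which the third success occurs; negative binomial, r=3, p=0.111111.
P(Y=28) = C(27,2) · p^3 · (1−p)^25
= 351 · 0.0013717 · 0.052624 = 0.025338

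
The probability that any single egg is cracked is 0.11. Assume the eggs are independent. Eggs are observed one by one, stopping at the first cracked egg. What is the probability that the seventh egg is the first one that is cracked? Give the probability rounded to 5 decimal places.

0.05467

Geometric (trials to first success), p = 0.11.
P(Y = 7) = (1−p)^6 · p = 0.49698 · 0.11 = 0.0546679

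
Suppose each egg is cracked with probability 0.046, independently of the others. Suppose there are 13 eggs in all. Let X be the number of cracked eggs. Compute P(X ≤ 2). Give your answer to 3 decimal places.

0.980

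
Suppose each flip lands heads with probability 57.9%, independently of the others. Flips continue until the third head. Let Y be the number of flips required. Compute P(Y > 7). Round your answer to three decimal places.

Needing more than 7 flips ⇔ fewer than 3 successes in the first 7. With X ~ Binomial(7, 0.579), P(Y > 7) = P(X ≤ 2).
  k=0: C(7,0)·0.579^0·0.421^7 = 0.00234
  k=1: C(7,1)·0.579^1·0.421^6 = 0.02257
  k=2: C(7,2)·0.579^2·0.421^5 = 0.09311
P(X ≤ 2) = 0.11802

0.118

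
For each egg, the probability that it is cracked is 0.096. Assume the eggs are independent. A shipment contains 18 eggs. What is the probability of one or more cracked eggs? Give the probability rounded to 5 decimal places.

P(at least one) = 1 − P(none) = 1 − (1 − 0.096)^18
= 1 − 0.1625668 = 0.8374332

0.83743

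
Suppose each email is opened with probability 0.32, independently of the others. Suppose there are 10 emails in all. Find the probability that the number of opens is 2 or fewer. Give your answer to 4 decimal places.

0.3313

X ~ Binomial(10, 0.32); P(X ≤ 2) = Σ C(10,k) p^k (1−p)^(10−k) over k:
  k=0: C(10,0)·0.32^0·0.68^10 = 0.021139
  k=1: C(10,1)·0.32^1·0.68^9 = 0.099479
  k=2: C(10,2)·0.32^2·0.68^8 = 0.210661
Total = 0.331279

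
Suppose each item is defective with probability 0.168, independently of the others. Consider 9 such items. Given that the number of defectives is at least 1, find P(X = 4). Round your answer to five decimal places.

0.04946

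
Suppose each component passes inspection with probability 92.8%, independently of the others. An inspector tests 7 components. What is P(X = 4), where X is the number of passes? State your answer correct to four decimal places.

0.0097

X ~ Binomial(n=7, p=0.928).
P(X=4) = C(7,4) · p^4 · (1−p)^3
= 35 · 0.74164 · 0.00037325 = 0.009689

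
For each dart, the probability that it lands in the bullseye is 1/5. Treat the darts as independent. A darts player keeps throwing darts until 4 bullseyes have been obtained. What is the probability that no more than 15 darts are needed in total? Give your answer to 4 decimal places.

0.3518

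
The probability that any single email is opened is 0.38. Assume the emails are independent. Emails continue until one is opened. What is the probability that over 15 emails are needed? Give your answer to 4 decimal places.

Y = number of emails to the first success; geometric, p = 0.38.
P(Y > 15) = P(first 15 all fail) = (1−p)^15 = 0.000769

0.0008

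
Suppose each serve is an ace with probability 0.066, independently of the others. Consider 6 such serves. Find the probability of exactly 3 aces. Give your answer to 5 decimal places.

0.00468

X ~ Binomial(n=6, p=0.066).
P(X=3) = C(6,3) · p^3 · (1−p)^3
= 20 · 0.0002875 · 0.81478 = 0.0046849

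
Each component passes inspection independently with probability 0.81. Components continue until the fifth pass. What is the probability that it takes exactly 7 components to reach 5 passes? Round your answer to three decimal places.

0.189

Y = trial on which the fifth success occurs; negative binomial, r=5, p=0.81.
P(Y=7) = C(6,4) · p^5 · (1−p)^2
= 15 · 0.34868 · 0.0361 = 0.18881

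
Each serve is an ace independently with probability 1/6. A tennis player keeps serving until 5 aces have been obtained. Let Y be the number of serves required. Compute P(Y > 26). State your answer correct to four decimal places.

Needing more than 26 serves ⇔ fewer than 5 successes in the first 26. With X ~ Binomial(26, 0.166667), P(Y > 26) = P(X ≤ 4).
  k=0: C(26,0)·0.166667^0·0.833333^26 = 0.008735
  k=1: C(26,1)·0.166667^1·0.833333^25 = 0.045425
  k=2: C(26,2)·0.166667^2·0.833333^24 = 0.113561
  k=3: C(26,3)·0.166667^3·0.833333^23 = 0.181698
  k=4: C(26,4)·0.166667^4·0.833333^22 = 0.208953
P(X ≤ 4) = 0.558373

0.5584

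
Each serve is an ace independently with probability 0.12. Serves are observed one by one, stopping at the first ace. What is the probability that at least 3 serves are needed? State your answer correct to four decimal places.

0.7744

Y = number of serves to the first success; geometric, p = 0.12.
P(Y > 2) = P(first 2 all fail) = (1−p)^2 = 0.774400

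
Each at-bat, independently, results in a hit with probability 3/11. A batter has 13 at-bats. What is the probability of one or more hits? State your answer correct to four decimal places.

0.9841

P(at least one) = 1 − P(none) = 1 − (1 − 0.272727)^13
= 1 − 0.015924 = 0.984076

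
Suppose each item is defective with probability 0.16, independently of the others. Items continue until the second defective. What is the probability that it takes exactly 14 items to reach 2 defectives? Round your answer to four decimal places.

Y = trial on which the second success occurs; negative binomial, r=2, p=0.16.
P(Y=14) = C(13,1) · p^2 · (1−p)^12
= 13 · 0.0256 · 0.12341 = 0.041071

0.0411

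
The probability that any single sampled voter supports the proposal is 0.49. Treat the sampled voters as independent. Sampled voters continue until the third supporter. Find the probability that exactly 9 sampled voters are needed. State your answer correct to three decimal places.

Y = trial on which the third success occurs; negative binomial, r=3, p=0.49.
P(Y=9) = C(8,2) · p^3 · (1−p)^6
= 28 · 0.11765 · 0.017596 = 0.05797

0.058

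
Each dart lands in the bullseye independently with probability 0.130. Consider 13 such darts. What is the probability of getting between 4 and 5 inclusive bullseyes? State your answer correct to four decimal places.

0.0740

X ~ Binomial(13, 0.13); P(4 ≤ X ≤ 5) = Σ C(13,k) p^k (1−p)^(13−k) over k:
  k=4: C(13,4)·0.13^4·0.87^9 = 0.058311
  k=5: C(13,5)·0.13^5·0.87^8 = 0.015684
Total = 0.073995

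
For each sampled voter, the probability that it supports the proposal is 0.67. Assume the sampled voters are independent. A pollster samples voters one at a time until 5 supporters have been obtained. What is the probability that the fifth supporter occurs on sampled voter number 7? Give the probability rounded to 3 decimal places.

0.221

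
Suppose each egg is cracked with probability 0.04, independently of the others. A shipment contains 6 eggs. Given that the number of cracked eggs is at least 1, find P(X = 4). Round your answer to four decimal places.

X ~ Binomial(6, 0.04). Want P(X=4 | X≥1) = P(X=4) / P(X≥1).
P(X=4) = C(6,4)·0.04^4·0.96^2 = 0.000035
P(X≥1) = 1 − 0.782758 = 0.217242
Ratio = 0.000035 / 0.217242 = 0.000163

0.0002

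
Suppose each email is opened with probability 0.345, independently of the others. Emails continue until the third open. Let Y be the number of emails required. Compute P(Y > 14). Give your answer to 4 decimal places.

0.0899

Needing more than 14 emails ⇔ fewer than 3 successes in the first 14. With X ~ Binomial(14, 0.345), P(Y > 14) = P(X ≤ 2).
  k=0: C(14,0)·0.345^0·0.655^14 = 0.002675
  k=1: C(14,1)·0.345^1·0.655^13 = 0.019728
  k=2: C(14,2)·0.345^2·0.655^12 = 0.067542
P(X ≤ 2) = 0.089946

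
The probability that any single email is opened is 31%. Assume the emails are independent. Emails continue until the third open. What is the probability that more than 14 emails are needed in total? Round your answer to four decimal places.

0.1423

Needing more than 14 emails ⇔ fewer than 3 successes in the first 14. With X ~ Binomial(14, 0.31), P(Y > 14) = P(X ≤ 2).
  k=0: C(14,0)·0.31^0·0.69^14 = 0.005545
  k=1: C(14,1)·0.31^1·0.69^13 = 0.034876
  k=2: C(14,2)·0.31^2·0.69^12 = 0.101848
P(X ≤ 2) = 0.142269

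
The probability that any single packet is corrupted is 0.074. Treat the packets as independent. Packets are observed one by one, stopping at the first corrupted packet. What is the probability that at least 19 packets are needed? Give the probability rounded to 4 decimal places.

0.2506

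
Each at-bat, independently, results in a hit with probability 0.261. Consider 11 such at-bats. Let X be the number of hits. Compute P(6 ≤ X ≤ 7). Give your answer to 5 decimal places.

0.04031

X ~ Binomial(11, 0.261); P(6 ≤ X ≤ 7) = Σ C(11,k) p^k (1−p)^(11−k) over k:
  k=6: C(11,6)·0.261^6·0.739^5 = 0.0321890
  k=7: C(11,7)·0.261^7·0.739^4 = 0.0081204
Total = 0.0403093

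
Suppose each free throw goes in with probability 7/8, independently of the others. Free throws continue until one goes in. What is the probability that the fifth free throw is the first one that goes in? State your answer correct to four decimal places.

0.0002

Geometric (trials to first success), p = 0.875.
P(Y = 5) = (1−p)^4 · p = 0.00024414 · 0.875 = 0.000214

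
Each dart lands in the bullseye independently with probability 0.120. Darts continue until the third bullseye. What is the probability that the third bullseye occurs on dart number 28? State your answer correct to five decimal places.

0.02483

Y = trial on which the third success occurs; negative binomial, r=3, p=0.12.
P(Y=28) = C(27,2) · p^3 · (1−p)^25
= 351 · 0.001728 · 0.040932 = 0.0248266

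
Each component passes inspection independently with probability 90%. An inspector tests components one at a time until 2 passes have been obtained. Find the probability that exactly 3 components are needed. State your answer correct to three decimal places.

Y = trial on which the second success occurs; negative binomial, r=2, p=0.90.
P(Y=3) = C(2,1) · p^2 · (1−p)^1
= 2 · 0.81 · 0.1 = 0.16200

0.162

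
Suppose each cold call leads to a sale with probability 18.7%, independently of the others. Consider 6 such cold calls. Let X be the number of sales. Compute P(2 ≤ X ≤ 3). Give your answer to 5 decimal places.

X ~ Binomial(6, 0.187); P(2 ≤ X ≤ 3) = Σ C(6,k) p^k (1−p)^(6−k) over k:
  k=2: C(6,2)·0.187^2·0.813^4 = 0.2291589
  k=3: C(6,3)·0.187^3·0.813^3 = 0.0702791
Total = 0.2994380

0.29944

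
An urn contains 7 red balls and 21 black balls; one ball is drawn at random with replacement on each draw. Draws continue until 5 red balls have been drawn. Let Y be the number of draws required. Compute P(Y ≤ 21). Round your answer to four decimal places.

Finishing within 21 draws ⇔ at least 5 successes in the first 21. With X ~ Binomial(21, 0.25), P(Y ≤ 21) = 1 − P(X ≤ 4).
  k=0: C(21,0)·0.25^0·0.75^21 = 0.002378
  k=1: C(21,1)·0.25^1·0.75^20 = 0.016649
  k=2: C(21,2)·0.25^2·0.75^19 = 0.055496
  k=3: C(21,3)·0.25^3·0.75^18 = 0.117159
  k=4: C(21,4)·0.25^4·0.75^17 = 0.175738
1 − 0.367420 = 0.632580

0.6326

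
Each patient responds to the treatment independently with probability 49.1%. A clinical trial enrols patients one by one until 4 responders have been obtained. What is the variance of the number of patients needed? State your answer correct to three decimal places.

Y = total patients until the fourth success; negative binomial with r=4, p=0.491.
Var(Y) = r(1−p)/p² = 4·0.509 / 0.491² = 8.44529

8.445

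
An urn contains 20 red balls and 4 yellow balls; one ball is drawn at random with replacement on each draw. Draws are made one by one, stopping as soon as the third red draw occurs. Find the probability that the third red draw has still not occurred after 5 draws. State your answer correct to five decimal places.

Needing more than 5 draws ⇔ fewer than 3 successes in the first 5. With X ~ Binomial(5, 0.833333), P(Y > 5) = P(X ≤ 2).
  k=0: C(5,0)·0.833333^0·0.166667^5 = 0.0001286
  k=1: C(5,1)·0.833333^1·0.166667^4 = 0.0032150
  k=2: C(5,2)·0.833333^2·0.166667^3 = 0.0321502
P(X ≤ 2) = 0.0354938

0.03549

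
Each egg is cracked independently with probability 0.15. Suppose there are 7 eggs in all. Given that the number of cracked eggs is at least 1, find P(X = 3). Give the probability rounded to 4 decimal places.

0.0908

X ~ Binomial(7, 0.15). Want P(X=3 | X≥1) = P(X=3) / P(X≥1).
P(X=3) = C(7,3)·0.15^3·0.85^4 = 0.061662
P(X≥1) = 1 − 0.320577 = 0.679423
Ratio = 0.061662 / 0.679423 = 0.090756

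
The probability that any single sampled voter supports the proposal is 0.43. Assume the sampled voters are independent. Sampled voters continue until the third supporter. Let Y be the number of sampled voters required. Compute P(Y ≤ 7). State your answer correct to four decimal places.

0.6436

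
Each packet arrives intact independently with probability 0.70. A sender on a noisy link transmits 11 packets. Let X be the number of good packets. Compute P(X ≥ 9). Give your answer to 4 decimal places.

0.3127

X ~ Binomial(11, 0.70); P(X ≥ 9) = Σ C(11,k) p^k (1−p)^(11−k) over k:
  k=9: C(11,9)·0.70^9·0.30^2 = 0.199750
  k=10: C(11,10)·0.70^10·0.30^1 = 0.093217
  k=11: C(11,11)·0.70^11·0.30^0 = 0.019773
Total = 0.312740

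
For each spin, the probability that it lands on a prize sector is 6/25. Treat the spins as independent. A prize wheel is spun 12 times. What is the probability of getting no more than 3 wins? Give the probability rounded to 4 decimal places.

0.6795

X ~ Binomial(12, 0.24); P(X ≤ 3) = Σ C(12,k) p^k (1−p)^(12−k) over k:
  k=0: C(12,0)·0.24^0·0.76^12 = 0.037133
  k=1: C(12,1)·0.24^1·0.76^11 = 0.140716
  k=2: C(12,2)·0.24^2·0.76^10 = 0.244401
  k=3: C(12,3)·0.24^3·0.76^9 = 0.257264
Total = 0.679513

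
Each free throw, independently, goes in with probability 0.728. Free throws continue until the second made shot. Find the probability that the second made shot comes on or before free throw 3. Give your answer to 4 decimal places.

0.8183

Finishing within 3 free throws ⇔ at least 2 successes in the first 3. With X ~ Binomial(3, 0.728), P(Y ≤ 3) = 1 − P(X ≤ 1).
  k=0: C(3,0)·0.728^0·0.272^3 = 0.020124
  k=1: C(3,1)·0.728^1·0.272^2 = 0.161581
1 − 0.181705 = 0.818295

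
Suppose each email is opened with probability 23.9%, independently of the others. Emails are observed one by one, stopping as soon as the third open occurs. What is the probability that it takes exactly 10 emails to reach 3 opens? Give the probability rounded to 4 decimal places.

0.0726

Y = trial on which the third success occurs; negative binomial, r=3, p=0.239.
P(Y=10) = C(9,2) · p^3 · (1−p)^7
= 36 · 0.013652 · 0.14781 = 0.072642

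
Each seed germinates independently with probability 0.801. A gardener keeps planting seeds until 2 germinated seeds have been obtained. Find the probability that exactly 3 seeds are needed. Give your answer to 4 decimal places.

0.2554

Y = trial on which the second success occurs; negative binomial, r=2, p=0.801.
P(Y=3) = C(2,1) · p^2 · (1−p)^1
= 2 · 0.6416 · 0.199 = 0.255357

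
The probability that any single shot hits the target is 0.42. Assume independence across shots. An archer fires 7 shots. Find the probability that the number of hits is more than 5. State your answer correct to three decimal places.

X ~ Binomial(7, 0.42); P(X ≥ 6) = Σ C(7,k) p^k (1−p)^(7−k) over k:
  k=6: C(7,6)·0.42^6·0.58^1 = 0.02229
  k=7: C(7,7)·0.42^7·0.58^0 = 0.00231
Total = 0.02459

0.025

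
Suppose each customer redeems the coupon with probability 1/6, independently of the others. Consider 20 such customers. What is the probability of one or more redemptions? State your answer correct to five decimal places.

P(at least one) = 1 − P(none) = 1 − (1 − 0.166667)^20
= 1 − 0.0260841 = 0.9739159

0.97392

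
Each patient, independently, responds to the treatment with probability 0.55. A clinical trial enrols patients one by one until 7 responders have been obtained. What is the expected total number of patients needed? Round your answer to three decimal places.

Y = total patients until the seventh success; negative binomial with r=7, p=0.55.
E[Y] = r / p = 7 / 0.55 = 12.72727

12.727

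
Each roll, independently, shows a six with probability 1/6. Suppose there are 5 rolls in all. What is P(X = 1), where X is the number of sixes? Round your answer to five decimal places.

0.40188

X ~ Binomial(n=5, p=0.166667).
P(X=1) = C(5,1) · p^1 · (1−p)^4
= 5 · 0.16667 · 0.48225 = 0.4018776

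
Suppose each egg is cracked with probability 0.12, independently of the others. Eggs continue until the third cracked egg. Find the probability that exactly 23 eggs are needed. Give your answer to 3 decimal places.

Y = trial on which the third success occurs; negative binomial, r=3, p=0.12.
P(Y=23) = C(22,2) · p^3 · (1−p)^20
= 231 · 0.001728 · 0.077563 = 0.03096

0.031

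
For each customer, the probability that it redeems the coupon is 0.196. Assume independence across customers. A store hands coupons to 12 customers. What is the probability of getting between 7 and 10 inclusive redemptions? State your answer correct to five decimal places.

0.00346

X ~ Binomial(12, 0.196); P(7 ≤ X ≤ 10) = Σ C(12,k) p^k (1−p)^(12−k) over k:
  k=7: C(12,7)·0.196^7·0.804^5 = 0.0029566
  k=8: C(12,8)·0.196^8·0.804^4 = 0.0004505
  k=9: C(12,9)·0.196^9·0.804^3 = 0.0000488
  k=10: C(12,10)·0.196^10·0.804^2 = 0.0000036
Total = 0.0034595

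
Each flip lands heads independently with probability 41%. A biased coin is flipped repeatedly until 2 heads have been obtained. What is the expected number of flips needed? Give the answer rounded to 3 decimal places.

4.878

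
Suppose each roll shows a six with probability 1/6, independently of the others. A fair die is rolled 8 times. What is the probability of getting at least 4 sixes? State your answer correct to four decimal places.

0.0307

X ~ Binomial(8, 0.166667); P(X ≥ 4) = Σ C(8,k) p^k (1−p)^(8−k) over k:
  k=4: C(8,4)·0.166667^4·0.833333^4 = 0.026048
  k=5: C(8,5)·0.166667^5·0.833333^3 = 0.004168
  k=6: C(8,6)·0.166667^6·0.833333^2 = 0.000417
  k=7: C(8,7)·0.166667^7·0.833333^1 = 0.000024
  k=8: C(8,8)·0.166667^8·0.833333^0 = 0.000001
Total = 0.030656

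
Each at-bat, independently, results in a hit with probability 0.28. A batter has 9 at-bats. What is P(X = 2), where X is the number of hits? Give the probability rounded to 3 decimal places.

X ~ Binomial(n=9, p=0.28).
P(X=2) = C(9,2) · p^2 · (1−p)^7
= 36 · 0.0784 · 0.10031 = 0.28310

0.283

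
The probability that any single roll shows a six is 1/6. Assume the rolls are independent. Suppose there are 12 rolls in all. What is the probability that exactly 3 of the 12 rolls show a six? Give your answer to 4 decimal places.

X ~ Binomial(n=12, p=0.166667).
P(X=3) = C(12,3) · p^3 · (1−p)^9
= 220 · 0.0046296 · 0.19381 = 0.197396

0.1974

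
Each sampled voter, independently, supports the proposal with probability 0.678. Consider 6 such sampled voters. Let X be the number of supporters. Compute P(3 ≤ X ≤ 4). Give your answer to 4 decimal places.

0.5367

X ~ Binomial(6, 0.678); P(3 ≤ X ≤ 4) = Σ C(6,k) p^k (1−p)^(6−k) over k:
  k=3: C(6,3)·0.678^3·0.322^3 = 0.208107
  k=4: C(6,4)·0.678^4·0.322^2 = 0.328641
Total = 0.536748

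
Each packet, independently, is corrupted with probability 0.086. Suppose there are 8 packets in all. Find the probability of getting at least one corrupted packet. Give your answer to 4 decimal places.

0.5130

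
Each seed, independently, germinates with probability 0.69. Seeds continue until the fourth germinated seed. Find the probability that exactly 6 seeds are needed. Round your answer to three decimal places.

0.218

Y = trial on which the fourth success occurs; negative binomial, r=4, p=0.69.
P(Y=6) = C(5,3) · p^4 · (1−p)^2
= 10 · 0.22667 · 0.0961 = 0.21783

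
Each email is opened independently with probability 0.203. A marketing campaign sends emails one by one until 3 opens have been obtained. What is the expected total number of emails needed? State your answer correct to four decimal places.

Y = total emails until the third success; negative binomial with r=3, p=0.203.
E[Y] = r / p = 3 / 0.203 = 14.778325

14.7783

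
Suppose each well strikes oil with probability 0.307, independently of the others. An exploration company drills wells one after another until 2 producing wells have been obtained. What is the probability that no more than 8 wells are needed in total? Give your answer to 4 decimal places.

0.7583

Finishing within 8 wells ⇔ at least 2 successes in the first 8. With X ~ Binomial(8, 0.307), P(Y ≤ 8) = 1 − P(X ≤ 1).
  k=0: C(8,0)·0.307^0·0.693^8 = 0.053194
  k=1: C(8,1)·0.307^1·0.693^7 = 0.188522
1 − 0.241716 = 0.758284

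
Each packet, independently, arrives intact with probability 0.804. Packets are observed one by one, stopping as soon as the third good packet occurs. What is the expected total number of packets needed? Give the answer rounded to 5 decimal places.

3.73134

Y = total packets until the third success; negative binomial with r=3, p=0.804.
E[Y] = r / p = 3 / 0.804 = 3.7313433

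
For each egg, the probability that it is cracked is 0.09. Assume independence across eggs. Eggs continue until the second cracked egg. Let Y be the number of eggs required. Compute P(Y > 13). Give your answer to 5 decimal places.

Needing more than 13 eggs ⇔ fewer than 2 successes in the first 13. With X ~ Binomial(13, 0.09), P(Y > 13) = P(X ≤ 1).
  k=0: C(13,0)·0.09^0·0.91^13 = 0.2934527
  k=1: C(13,1)·0.09^1·0.91^12 = 0.3772963
P(X ≤ 1) = 0.6707490

0.67075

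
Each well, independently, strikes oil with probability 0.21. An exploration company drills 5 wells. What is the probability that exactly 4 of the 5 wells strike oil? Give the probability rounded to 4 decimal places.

0.0077

X ~ Binomial(n=5, p=0.21).
P(X=4) = C(5,4) · p^4 · (1−p)^1
= 5 · 0.0019448 · 0.79 = 0.007682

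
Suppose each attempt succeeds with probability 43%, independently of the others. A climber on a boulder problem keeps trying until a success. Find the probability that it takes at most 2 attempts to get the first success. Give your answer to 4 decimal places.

0.6751

Y = number of attempts to the first success; geometric, p = 0.43.
P(Y ≤ 2) = 1 − (1−p)^2 = 1 − 0.324900 = 0.675100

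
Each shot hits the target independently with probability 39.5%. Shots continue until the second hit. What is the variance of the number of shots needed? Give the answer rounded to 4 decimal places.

Y = total shots until the second success; negative binomial with r=2, p=0.395.
Var(Y) = r(1−p)/p² = 2·0.605 / 0.395² = 7.755167

7.7552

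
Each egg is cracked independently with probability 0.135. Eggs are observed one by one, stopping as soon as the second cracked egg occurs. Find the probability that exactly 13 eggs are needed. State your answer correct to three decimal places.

Y = trial on which the second success occurs; negative binomial, r=2, p=0.135.
P(Y=13) = C(12,1) · p^2 · (1−p)^11
= 12 · 0.018225 · 0.20285 = 0.04436

0.044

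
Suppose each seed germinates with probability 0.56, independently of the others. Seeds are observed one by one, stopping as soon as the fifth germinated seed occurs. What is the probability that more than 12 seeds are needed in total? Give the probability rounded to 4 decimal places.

0.0988

Needing more than 12 seeds ⇔ fewer than 5 successes in the first 12. With X ~ Binomial(12, 0.56), P(Y > 12) = P(X ≤ 4).
  k=0: C(12,0)·0.56^0·0.44^12 = 0.000053
  k=1: C(12,1)·0.56^1·0.44^11 = 0.000804
  k=2: C(12,2)·0.56^2·0.44^10 = 0.005629
  k=3: C(12,3)·0.56^3·0.44^9 = 0.023881
  k=4: C(12,4)·0.56^4·0.44^8 = 0.068388
P(X ≤ 4) = 0.098755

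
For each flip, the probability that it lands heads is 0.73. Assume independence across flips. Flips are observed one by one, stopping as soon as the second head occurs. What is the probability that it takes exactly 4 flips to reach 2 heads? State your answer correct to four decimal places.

Y = trial on which the second success occurs; negative binomial, r=2, p=0.73.
P(Y=4) = C(3,1) · p^2 · (1−p)^2
= 3 · 0.5329 · 0.0729 = 0.116545

0.1165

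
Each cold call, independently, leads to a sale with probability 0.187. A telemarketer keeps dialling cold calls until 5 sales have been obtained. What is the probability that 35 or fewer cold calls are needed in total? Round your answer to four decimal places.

0.8098

Finishing within 35 cold calls ⇔ at least 5 successes in the first 35. With X ~ Binomial(35, 0.187), P(Y ≤ 35) = 1 − P(X ≤ 4).
  k=0: C(35,0)·0.187^0·0.813^35 = 0.000713
  k=1: C(35,1)·0.187^1·0.813^34 = 0.005741
  k=2: C(35,2)·0.187^2·0.813^33 = 0.022449
  k=3: C(35,3)·0.187^3·0.813^32 = 0.056798
  k=4: C(35,4)·0.187^4·0.813^31 = 0.104514
1 − 0.190214 = 0.809786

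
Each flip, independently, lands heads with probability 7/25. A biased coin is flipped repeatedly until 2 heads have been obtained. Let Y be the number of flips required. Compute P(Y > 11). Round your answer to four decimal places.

Needing more than 11 flips ⇔ fewer than 2 successes in the first 11. With X ~ Binomial(11, 0.28), P(Y > 11) = P(X ≤ 1).
  k=0: C(11,0)·0.28^0·0.72^11 = 0.026956
  k=1: C(11,1)·0.28^1·0.72^10 = 0.115312
P(X ≤ 1) = 0.142268

0.1423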